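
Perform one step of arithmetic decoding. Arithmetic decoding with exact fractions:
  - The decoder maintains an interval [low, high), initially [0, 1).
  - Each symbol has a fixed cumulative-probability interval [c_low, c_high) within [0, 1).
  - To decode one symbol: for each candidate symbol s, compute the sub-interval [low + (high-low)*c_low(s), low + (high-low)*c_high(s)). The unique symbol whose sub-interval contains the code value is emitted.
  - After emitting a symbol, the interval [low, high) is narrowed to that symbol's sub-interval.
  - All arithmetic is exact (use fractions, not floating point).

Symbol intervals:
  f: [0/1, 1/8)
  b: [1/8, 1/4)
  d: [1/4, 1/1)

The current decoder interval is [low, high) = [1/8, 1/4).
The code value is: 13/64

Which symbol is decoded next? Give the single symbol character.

Answer: d

Derivation:
Interval width = high − low = 1/4 − 1/8 = 1/8
Scaled code = (code − low) / width = (13/64 − 1/8) / 1/8 = 5/8
  f: [0/1, 1/8) 
  b: [1/8, 1/4) 
  d: [1/4, 1/1) ← scaled code falls here ✓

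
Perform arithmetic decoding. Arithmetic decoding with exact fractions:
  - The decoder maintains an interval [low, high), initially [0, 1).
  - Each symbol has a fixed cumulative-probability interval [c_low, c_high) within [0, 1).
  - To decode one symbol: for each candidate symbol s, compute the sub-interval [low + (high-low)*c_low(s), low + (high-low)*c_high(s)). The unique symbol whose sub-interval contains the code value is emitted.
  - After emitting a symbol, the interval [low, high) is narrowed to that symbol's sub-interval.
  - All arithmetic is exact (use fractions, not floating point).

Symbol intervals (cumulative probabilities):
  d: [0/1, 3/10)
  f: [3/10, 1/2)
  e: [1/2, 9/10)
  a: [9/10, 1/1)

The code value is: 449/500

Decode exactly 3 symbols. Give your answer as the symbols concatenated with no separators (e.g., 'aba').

Step 1: interval [0/1, 1/1), width = 1/1 - 0/1 = 1/1
  'd': [0/1 + 1/1*0/1, 0/1 + 1/1*3/10) = [0/1, 3/10)
  'f': [0/1 + 1/1*3/10, 0/1 + 1/1*1/2) = [3/10, 1/2)
  'e': [0/1 + 1/1*1/2, 0/1 + 1/1*9/10) = [1/2, 9/10) <- contains code 449/500
  'a': [0/1 + 1/1*9/10, 0/1 + 1/1*1/1) = [9/10, 1/1)
  emit 'e', narrow to [1/2, 9/10)
Step 2: interval [1/2, 9/10), width = 9/10 - 1/2 = 2/5
  'd': [1/2 + 2/5*0/1, 1/2 + 2/5*3/10) = [1/2, 31/50)
  'f': [1/2 + 2/5*3/10, 1/2 + 2/5*1/2) = [31/50, 7/10)
  'e': [1/2 + 2/5*1/2, 1/2 + 2/5*9/10) = [7/10, 43/50)
  'a': [1/2 + 2/5*9/10, 1/2 + 2/5*1/1) = [43/50, 9/10) <- contains code 449/500
  emit 'a', narrow to [43/50, 9/10)
Step 3: interval [43/50, 9/10), width = 9/10 - 43/50 = 1/25
  'd': [43/50 + 1/25*0/1, 43/50 + 1/25*3/10) = [43/50, 109/125)
  'f': [43/50 + 1/25*3/10, 43/50 + 1/25*1/2) = [109/125, 22/25)
  'e': [43/50 + 1/25*1/2, 43/50 + 1/25*9/10) = [22/25, 112/125)
  'a': [43/50 + 1/25*9/10, 43/50 + 1/25*1/1) = [112/125, 9/10) <- contains code 449/500
  emit 'a', narrow to [112/125, 9/10)

Answer: eaa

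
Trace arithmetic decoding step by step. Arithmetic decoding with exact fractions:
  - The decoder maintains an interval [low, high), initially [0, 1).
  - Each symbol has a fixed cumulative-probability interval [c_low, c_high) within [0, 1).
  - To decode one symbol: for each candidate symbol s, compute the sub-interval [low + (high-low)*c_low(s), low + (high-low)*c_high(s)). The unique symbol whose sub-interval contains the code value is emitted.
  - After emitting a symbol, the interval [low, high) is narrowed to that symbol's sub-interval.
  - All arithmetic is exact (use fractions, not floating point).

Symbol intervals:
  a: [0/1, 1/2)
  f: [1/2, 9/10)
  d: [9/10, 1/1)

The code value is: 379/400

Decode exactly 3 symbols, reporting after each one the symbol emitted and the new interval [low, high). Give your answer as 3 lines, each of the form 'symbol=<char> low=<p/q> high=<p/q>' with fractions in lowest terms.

Answer: symbol=d low=9/10 high=1/1
symbol=a low=9/10 high=19/20
symbol=d low=189/200 high=19/20

Derivation:
Step 1: interval [0/1, 1/1), width = 1/1 - 0/1 = 1/1
  'a': [0/1 + 1/1*0/1, 0/1 + 1/1*1/2) = [0/1, 1/2)
  'f': [0/1 + 1/1*1/2, 0/1 + 1/1*9/10) = [1/2, 9/10)
  'd': [0/1 + 1/1*9/10, 0/1 + 1/1*1/1) = [9/10, 1/1) <- contains code 379/400
  emit 'd', narrow to [9/10, 1/1)
Step 2: interval [9/10, 1/1), width = 1/1 - 9/10 = 1/10
  'a': [9/10 + 1/10*0/1, 9/10 + 1/10*1/2) = [9/10, 19/20) <- contains code 379/400
  'f': [9/10 + 1/10*1/2, 9/10 + 1/10*9/10) = [19/20, 99/100)
  'd': [9/10 + 1/10*9/10, 9/10 + 1/10*1/1) = [99/100, 1/1)
  emit 'a', narrow to [9/10, 19/20)
Step 3: interval [9/10, 19/20), width = 19/20 - 9/10 = 1/20
  'a': [9/10 + 1/20*0/1, 9/10 + 1/20*1/2) = [9/10, 37/40)
  'f': [9/10 + 1/20*1/2, 9/10 + 1/20*9/10) = [37/40, 189/200)
  'd': [9/10 + 1/20*9/10, 9/10 + 1/20*1/1) = [189/200, 19/20) <- contains code 379/400
  emit 'd', narrow to [189/200, 19/20)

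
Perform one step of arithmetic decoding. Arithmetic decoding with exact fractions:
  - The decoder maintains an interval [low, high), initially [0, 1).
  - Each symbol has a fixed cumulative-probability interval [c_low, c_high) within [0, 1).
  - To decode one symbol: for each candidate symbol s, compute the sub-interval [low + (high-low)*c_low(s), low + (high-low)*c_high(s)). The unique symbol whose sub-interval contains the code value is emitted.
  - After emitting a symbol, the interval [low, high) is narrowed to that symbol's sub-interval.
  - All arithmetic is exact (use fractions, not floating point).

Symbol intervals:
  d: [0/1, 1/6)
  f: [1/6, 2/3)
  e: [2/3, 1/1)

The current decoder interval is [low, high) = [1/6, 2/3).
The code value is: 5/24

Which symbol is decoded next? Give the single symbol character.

Answer: d

Derivation:
Interval width = high − low = 2/3 − 1/6 = 1/2
Scaled code = (code − low) / width = (5/24 − 1/6) / 1/2 = 1/12
  d: [0/1, 1/6) ← scaled code falls here ✓
  f: [1/6, 2/3) 
  e: [2/3, 1/1) 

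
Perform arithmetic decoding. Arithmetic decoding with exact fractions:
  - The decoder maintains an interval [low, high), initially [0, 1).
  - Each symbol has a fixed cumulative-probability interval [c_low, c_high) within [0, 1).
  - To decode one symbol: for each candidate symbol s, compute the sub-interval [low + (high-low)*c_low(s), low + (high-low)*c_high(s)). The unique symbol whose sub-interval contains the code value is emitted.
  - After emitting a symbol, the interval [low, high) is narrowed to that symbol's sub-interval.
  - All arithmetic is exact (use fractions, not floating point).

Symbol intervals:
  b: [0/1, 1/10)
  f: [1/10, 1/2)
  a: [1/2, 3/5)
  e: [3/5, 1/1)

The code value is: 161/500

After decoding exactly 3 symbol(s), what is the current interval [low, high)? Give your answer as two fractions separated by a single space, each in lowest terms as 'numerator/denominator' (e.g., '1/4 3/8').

Step 1: interval [0/1, 1/1), width = 1/1 - 0/1 = 1/1
  'b': [0/1 + 1/1*0/1, 0/1 + 1/1*1/10) = [0/1, 1/10)
  'f': [0/1 + 1/1*1/10, 0/1 + 1/1*1/2) = [1/10, 1/2) <- contains code 161/500
  'a': [0/1 + 1/1*1/2, 0/1 + 1/1*3/5) = [1/2, 3/5)
  'e': [0/1 + 1/1*3/5, 0/1 + 1/1*1/1) = [3/5, 1/1)
  emit 'f', narrow to [1/10, 1/2)
Step 2: interval [1/10, 1/2), width = 1/2 - 1/10 = 2/5
  'b': [1/10 + 2/5*0/1, 1/10 + 2/5*1/10) = [1/10, 7/50)
  'f': [1/10 + 2/5*1/10, 1/10 + 2/5*1/2) = [7/50, 3/10)
  'a': [1/10 + 2/5*1/2, 1/10 + 2/5*3/5) = [3/10, 17/50) <- contains code 161/500
  'e': [1/10 + 2/5*3/5, 1/10 + 2/5*1/1) = [17/50, 1/2)
  emit 'a', narrow to [3/10, 17/50)
Step 3: interval [3/10, 17/50), width = 17/50 - 3/10 = 1/25
  'b': [3/10 + 1/25*0/1, 3/10 + 1/25*1/10) = [3/10, 38/125)
  'f': [3/10 + 1/25*1/10, 3/10 + 1/25*1/2) = [38/125, 8/25)
  'a': [3/10 + 1/25*1/2, 3/10 + 1/25*3/5) = [8/25, 81/250) <- contains code 161/500
  'e': [3/10 + 1/25*3/5, 3/10 + 1/25*1/1) = [81/250, 17/50)
  emit 'a', narrow to [8/25, 81/250)

Answer: 8/25 81/250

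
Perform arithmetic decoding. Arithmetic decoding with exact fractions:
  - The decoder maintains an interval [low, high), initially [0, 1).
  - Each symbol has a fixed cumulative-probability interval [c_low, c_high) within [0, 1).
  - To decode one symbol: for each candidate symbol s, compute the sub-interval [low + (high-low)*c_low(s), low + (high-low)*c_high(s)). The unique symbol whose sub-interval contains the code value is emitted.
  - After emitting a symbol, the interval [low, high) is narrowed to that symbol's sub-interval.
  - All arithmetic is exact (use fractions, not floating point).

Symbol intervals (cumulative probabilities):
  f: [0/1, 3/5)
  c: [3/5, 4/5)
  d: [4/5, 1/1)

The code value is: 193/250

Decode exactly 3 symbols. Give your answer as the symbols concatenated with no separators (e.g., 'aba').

Step 1: interval [0/1, 1/1), width = 1/1 - 0/1 = 1/1
  'f': [0/1 + 1/1*0/1, 0/1 + 1/1*3/5) = [0/1, 3/5)
  'c': [0/1 + 1/1*3/5, 0/1 + 1/1*4/5) = [3/5, 4/5) <- contains code 193/250
  'd': [0/1 + 1/1*4/5, 0/1 + 1/1*1/1) = [4/5, 1/1)
  emit 'c', narrow to [3/5, 4/5)
Step 2: interval [3/5, 4/5), width = 4/5 - 3/5 = 1/5
  'f': [3/5 + 1/5*0/1, 3/5 + 1/5*3/5) = [3/5, 18/25)
  'c': [3/5 + 1/5*3/5, 3/5 + 1/5*4/5) = [18/25, 19/25)
  'd': [3/5 + 1/5*4/5, 3/5 + 1/5*1/1) = [19/25, 4/5) <- contains code 193/250
  emit 'd', narrow to [19/25, 4/5)
Step 3: interval [19/25, 4/5), width = 4/5 - 19/25 = 1/25
  'f': [19/25 + 1/25*0/1, 19/25 + 1/25*3/5) = [19/25, 98/125) <- contains code 193/250
  'c': [19/25 + 1/25*3/5, 19/25 + 1/25*4/5) = [98/125, 99/125)
  'd': [19/25 + 1/25*4/5, 19/25 + 1/25*1/1) = [99/125, 4/5)
  emit 'f', narrow to [19/25, 98/125)

Answer: cdf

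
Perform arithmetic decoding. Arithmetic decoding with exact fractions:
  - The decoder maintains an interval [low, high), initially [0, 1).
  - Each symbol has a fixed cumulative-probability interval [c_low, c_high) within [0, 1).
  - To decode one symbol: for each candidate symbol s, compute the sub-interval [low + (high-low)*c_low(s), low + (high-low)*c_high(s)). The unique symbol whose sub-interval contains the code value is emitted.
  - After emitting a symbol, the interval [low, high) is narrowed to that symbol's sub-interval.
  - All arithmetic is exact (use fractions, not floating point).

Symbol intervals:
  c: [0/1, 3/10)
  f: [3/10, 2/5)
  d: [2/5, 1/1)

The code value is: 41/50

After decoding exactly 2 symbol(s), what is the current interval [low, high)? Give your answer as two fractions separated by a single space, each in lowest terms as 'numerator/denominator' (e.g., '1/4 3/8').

Answer: 16/25 1/1

Derivation:
Step 1: interval [0/1, 1/1), width = 1/1 - 0/1 = 1/1
  'c': [0/1 + 1/1*0/1, 0/1 + 1/1*3/10) = [0/1, 3/10)
  'f': [0/1 + 1/1*3/10, 0/1 + 1/1*2/5) = [3/10, 2/5)
  'd': [0/1 + 1/1*2/5, 0/1 + 1/1*1/1) = [2/5, 1/1) <- contains code 41/50
  emit 'd', narrow to [2/5, 1/1)
Step 2: interval [2/5, 1/1), width = 1/1 - 2/5 = 3/5
  'c': [2/5 + 3/5*0/1, 2/5 + 3/5*3/10) = [2/5, 29/50)
  'f': [2/5 + 3/5*3/10, 2/5 + 3/5*2/5) = [29/50, 16/25)
  'd': [2/5 + 3/5*2/5, 2/5 + 3/5*1/1) = [16/25, 1/1) <- contains code 41/50
  emit 'd', narrow to [16/25, 1/1)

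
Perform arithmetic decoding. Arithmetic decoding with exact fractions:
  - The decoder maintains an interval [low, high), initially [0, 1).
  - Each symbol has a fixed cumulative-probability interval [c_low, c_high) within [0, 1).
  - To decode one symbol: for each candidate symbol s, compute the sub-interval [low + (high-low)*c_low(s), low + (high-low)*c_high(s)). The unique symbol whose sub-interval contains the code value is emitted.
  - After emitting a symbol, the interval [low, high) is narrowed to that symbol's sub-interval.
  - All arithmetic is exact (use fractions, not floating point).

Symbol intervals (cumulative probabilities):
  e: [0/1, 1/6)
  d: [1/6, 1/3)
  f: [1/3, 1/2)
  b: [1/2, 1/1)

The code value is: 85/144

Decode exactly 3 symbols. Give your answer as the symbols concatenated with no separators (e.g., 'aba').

Answer: bde

Derivation:
Step 1: interval [0/1, 1/1), width = 1/1 - 0/1 = 1/1
  'e': [0/1 + 1/1*0/1, 0/1 + 1/1*1/6) = [0/1, 1/6)
  'd': [0/1 + 1/1*1/6, 0/1 + 1/1*1/3) = [1/6, 1/3)
  'f': [0/1 + 1/1*1/3, 0/1 + 1/1*1/2) = [1/3, 1/2)
  'b': [0/1 + 1/1*1/2, 0/1 + 1/1*1/1) = [1/2, 1/1) <- contains code 85/144
  emit 'b', narrow to [1/2, 1/1)
Step 2: interval [1/2, 1/1), width = 1/1 - 1/2 = 1/2
  'e': [1/2 + 1/2*0/1, 1/2 + 1/2*1/6) = [1/2, 7/12)
  'd': [1/2 + 1/2*1/6, 1/2 + 1/2*1/3) = [7/12, 2/3) <- contains code 85/144
  'f': [1/2 + 1/2*1/3, 1/2 + 1/2*1/2) = [2/3, 3/4)
  'b': [1/2 + 1/2*1/2, 1/2 + 1/2*1/1) = [3/4, 1/1)
  emit 'd', narrow to [7/12, 2/3)
Step 3: interval [7/12, 2/3), width = 2/3 - 7/12 = 1/12
  'e': [7/12 + 1/12*0/1, 7/12 + 1/12*1/6) = [7/12, 43/72) <- contains code 85/144
  'd': [7/12 + 1/12*1/6, 7/12 + 1/12*1/3) = [43/72, 11/18)
  'f': [7/12 + 1/12*1/3, 7/12 + 1/12*1/2) = [11/18, 5/8)
  'b': [7/12 + 1/12*1/2, 7/12 + 1/12*1/1) = [5/8, 2/3)
  emit 'e', narrow to [7/12, 43/72)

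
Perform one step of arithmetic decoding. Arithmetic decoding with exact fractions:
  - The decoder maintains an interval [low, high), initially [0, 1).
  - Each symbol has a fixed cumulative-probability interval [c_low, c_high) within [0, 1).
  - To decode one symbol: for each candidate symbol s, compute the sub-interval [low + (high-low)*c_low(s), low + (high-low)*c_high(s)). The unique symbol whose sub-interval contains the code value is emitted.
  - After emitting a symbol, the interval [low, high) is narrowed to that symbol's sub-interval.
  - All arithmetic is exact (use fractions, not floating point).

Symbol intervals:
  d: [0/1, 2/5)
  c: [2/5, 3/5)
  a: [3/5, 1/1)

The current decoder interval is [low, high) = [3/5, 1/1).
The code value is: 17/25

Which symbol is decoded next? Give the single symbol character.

Interval width = high − low = 1/1 − 3/5 = 2/5
Scaled code = (code − low) / width = (17/25 − 3/5) / 2/5 = 1/5
  d: [0/1, 2/5) ← scaled code falls here ✓
  c: [2/5, 3/5) 
  a: [3/5, 1/1) 

Answer: d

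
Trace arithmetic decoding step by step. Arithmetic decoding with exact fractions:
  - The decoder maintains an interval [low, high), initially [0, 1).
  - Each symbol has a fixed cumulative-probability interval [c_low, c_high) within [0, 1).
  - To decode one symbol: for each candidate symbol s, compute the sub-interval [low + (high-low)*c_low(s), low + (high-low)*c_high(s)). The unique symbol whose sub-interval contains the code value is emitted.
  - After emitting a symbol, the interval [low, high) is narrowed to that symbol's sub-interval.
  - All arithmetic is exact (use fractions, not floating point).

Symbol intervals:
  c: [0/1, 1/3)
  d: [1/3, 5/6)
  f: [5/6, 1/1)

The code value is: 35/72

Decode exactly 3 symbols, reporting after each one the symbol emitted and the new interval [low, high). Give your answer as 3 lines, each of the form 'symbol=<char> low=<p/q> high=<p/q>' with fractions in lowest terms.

Answer: symbol=d low=1/3 high=5/6
symbol=c low=1/3 high=1/2
symbol=f low=17/36 high=1/2

Derivation:
Step 1: interval [0/1, 1/1), width = 1/1 - 0/1 = 1/1
  'c': [0/1 + 1/1*0/1, 0/1 + 1/1*1/3) = [0/1, 1/3)
  'd': [0/1 + 1/1*1/3, 0/1 + 1/1*5/6) = [1/3, 5/6) <- contains code 35/72
  'f': [0/1 + 1/1*5/6, 0/1 + 1/1*1/1) = [5/6, 1/1)
  emit 'd', narrow to [1/3, 5/6)
Step 2: interval [1/3, 5/6), width = 5/6 - 1/3 = 1/2
  'c': [1/3 + 1/2*0/1, 1/3 + 1/2*1/3) = [1/3, 1/2) <- contains code 35/72
  'd': [1/3 + 1/2*1/3, 1/3 + 1/2*5/6) = [1/2, 3/4)
  'f': [1/3 + 1/2*5/6, 1/3 + 1/2*1/1) = [3/4, 5/6)
  emit 'c', narrow to [1/3, 1/2)
Step 3: interval [1/3, 1/2), width = 1/2 - 1/3 = 1/6
  'c': [1/3 + 1/6*0/1, 1/3 + 1/6*1/3) = [1/3, 7/18)
  'd': [1/3 + 1/6*1/3, 1/3 + 1/6*5/6) = [7/18, 17/36)
  'f': [1/3 + 1/6*5/6, 1/3 + 1/6*1/1) = [17/36, 1/2) <- contains code 35/72
  emit 'f', narrow to [17/36, 1/2)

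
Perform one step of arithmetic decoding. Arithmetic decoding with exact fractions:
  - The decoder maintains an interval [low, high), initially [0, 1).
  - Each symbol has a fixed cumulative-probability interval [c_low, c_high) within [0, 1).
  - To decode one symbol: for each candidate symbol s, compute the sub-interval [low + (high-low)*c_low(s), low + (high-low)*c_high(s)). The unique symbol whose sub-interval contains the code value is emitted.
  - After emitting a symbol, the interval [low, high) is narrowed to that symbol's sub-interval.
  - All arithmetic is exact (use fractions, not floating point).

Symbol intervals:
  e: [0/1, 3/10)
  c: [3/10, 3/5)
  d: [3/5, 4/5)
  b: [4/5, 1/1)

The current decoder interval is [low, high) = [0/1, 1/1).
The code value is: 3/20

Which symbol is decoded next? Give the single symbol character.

Answer: e

Derivation:
Interval width = high − low = 1/1 − 0/1 = 1/1
Scaled code = (code − low) / width = (3/20 − 0/1) / 1/1 = 3/20
  e: [0/1, 3/10) ← scaled code falls here ✓
  c: [3/10, 3/5) 
  d: [3/5, 4/5) 
  b: [4/5, 1/1) 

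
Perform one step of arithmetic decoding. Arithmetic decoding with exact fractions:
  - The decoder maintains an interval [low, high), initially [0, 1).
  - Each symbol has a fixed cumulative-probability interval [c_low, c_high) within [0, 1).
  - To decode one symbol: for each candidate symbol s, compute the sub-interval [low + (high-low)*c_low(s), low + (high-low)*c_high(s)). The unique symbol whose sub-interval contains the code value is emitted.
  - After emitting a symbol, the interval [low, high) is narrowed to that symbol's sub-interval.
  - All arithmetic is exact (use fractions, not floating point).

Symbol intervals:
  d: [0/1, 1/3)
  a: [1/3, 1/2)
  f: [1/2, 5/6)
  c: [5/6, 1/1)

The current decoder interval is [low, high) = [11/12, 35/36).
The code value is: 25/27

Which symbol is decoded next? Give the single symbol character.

Interval width = high − low = 35/36 − 11/12 = 1/18
Scaled code = (code − low) / width = (25/27 − 11/12) / 1/18 = 1/6
  d: [0/1, 1/3) ← scaled code falls here ✓
  a: [1/3, 1/2) 
  f: [1/2, 5/6) 
  c: [5/6, 1/1) 

Answer: d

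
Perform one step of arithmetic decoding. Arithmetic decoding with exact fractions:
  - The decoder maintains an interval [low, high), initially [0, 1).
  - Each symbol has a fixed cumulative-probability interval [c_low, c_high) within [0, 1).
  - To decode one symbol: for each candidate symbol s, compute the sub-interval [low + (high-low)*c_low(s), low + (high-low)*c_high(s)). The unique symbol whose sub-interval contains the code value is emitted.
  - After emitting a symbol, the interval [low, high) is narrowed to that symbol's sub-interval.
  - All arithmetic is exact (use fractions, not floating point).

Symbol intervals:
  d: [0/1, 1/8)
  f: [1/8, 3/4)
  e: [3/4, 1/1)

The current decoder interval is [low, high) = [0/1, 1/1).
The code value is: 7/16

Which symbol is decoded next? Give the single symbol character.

Answer: f

Derivation:
Interval width = high − low = 1/1 − 0/1 = 1/1
Scaled code = (code − low) / width = (7/16 − 0/1) / 1/1 = 7/16
  d: [0/1, 1/8) 
  f: [1/8, 3/4) ← scaled code falls here ✓
  e: [3/4, 1/1) 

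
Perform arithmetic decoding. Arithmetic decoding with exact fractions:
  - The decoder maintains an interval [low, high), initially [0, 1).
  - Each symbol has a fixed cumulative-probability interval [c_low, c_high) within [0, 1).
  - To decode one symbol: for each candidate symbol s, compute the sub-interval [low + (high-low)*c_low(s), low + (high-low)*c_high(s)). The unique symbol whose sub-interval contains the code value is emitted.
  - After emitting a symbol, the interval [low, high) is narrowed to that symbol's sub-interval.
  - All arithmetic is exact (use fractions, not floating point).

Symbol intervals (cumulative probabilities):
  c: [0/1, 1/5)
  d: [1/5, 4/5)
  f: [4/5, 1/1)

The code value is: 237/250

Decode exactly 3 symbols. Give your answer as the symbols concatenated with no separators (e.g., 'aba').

Answer: fdf

Derivation:
Step 1: interval [0/1, 1/1), width = 1/1 - 0/1 = 1/1
  'c': [0/1 + 1/1*0/1, 0/1 + 1/1*1/5) = [0/1, 1/5)
  'd': [0/1 + 1/1*1/5, 0/1 + 1/1*4/5) = [1/5, 4/5)
  'f': [0/1 + 1/1*4/5, 0/1 + 1/1*1/1) = [4/5, 1/1) <- contains code 237/250
  emit 'f', narrow to [4/5, 1/1)
Step 2: interval [4/5, 1/1), width = 1/1 - 4/5 = 1/5
  'c': [4/5 + 1/5*0/1, 4/5 + 1/5*1/5) = [4/5, 21/25)
  'd': [4/5 + 1/5*1/5, 4/5 + 1/5*4/5) = [21/25, 24/25) <- contains code 237/250
  'f': [4/5 + 1/5*4/5, 4/5 + 1/5*1/1) = [24/25, 1/1)
  emit 'd', narrow to [21/25, 24/25)
Step 3: interval [21/25, 24/25), width = 24/25 - 21/25 = 3/25
  'c': [21/25 + 3/25*0/1, 21/25 + 3/25*1/5) = [21/25, 108/125)
  'd': [21/25 + 3/25*1/5, 21/25 + 3/25*4/5) = [108/125, 117/125)
  'f': [21/25 + 3/25*4/5, 21/25 + 3/25*1/1) = [117/125, 24/25) <- contains code 237/250
  emit 'f', narrow to [117/125, 24/25)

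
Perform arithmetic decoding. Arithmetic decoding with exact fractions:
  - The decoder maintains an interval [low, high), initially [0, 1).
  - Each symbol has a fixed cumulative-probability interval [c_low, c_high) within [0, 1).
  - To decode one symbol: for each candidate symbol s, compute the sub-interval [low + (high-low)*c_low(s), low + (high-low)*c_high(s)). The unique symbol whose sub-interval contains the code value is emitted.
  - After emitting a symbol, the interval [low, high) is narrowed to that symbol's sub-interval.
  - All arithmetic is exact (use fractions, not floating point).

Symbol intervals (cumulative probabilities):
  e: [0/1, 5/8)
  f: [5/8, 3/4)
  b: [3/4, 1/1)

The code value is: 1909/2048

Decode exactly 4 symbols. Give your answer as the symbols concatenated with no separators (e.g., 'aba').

Step 1: interval [0/1, 1/1), width = 1/1 - 0/1 = 1/1
  'e': [0/1 + 1/1*0/1, 0/1 + 1/1*5/8) = [0/1, 5/8)
  'f': [0/1 + 1/1*5/8, 0/1 + 1/1*3/4) = [5/8, 3/4)
  'b': [0/1 + 1/1*3/4, 0/1 + 1/1*1/1) = [3/4, 1/1) <- contains code 1909/2048
  emit 'b', narrow to [3/4, 1/1)
Step 2: interval [3/4, 1/1), width = 1/1 - 3/4 = 1/4
  'e': [3/4 + 1/4*0/1, 3/4 + 1/4*5/8) = [3/4, 29/32)
  'f': [3/4 + 1/4*5/8, 3/4 + 1/4*3/4) = [29/32, 15/16) <- contains code 1909/2048
  'b': [3/4 + 1/4*3/4, 3/4 + 1/4*1/1) = [15/16, 1/1)
  emit 'f', narrow to [29/32, 15/16)
Step 3: interval [29/32, 15/16), width = 15/16 - 29/32 = 1/32
  'e': [29/32 + 1/32*0/1, 29/32 + 1/32*5/8) = [29/32, 237/256)
  'f': [29/32 + 1/32*5/8, 29/32 + 1/32*3/4) = [237/256, 119/128)
  'b': [29/32 + 1/32*3/4, 29/32 + 1/32*1/1) = [119/128, 15/16) <- contains code 1909/2048
  emit 'b', narrow to [119/128, 15/16)
Step 4: interval [119/128, 15/16), width = 15/16 - 119/128 = 1/128
  'e': [119/128 + 1/128*0/1, 119/128 + 1/128*5/8) = [119/128, 957/1024) <- contains code 1909/2048
  'f': [119/128 + 1/128*5/8, 119/128 + 1/128*3/4) = [957/1024, 479/512)
  'b': [119/128 + 1/128*3/4, 119/128 + 1/128*1/1) = [479/512, 15/16)
  emit 'e', narrow to [119/128, 957/1024)

Answer: bfbe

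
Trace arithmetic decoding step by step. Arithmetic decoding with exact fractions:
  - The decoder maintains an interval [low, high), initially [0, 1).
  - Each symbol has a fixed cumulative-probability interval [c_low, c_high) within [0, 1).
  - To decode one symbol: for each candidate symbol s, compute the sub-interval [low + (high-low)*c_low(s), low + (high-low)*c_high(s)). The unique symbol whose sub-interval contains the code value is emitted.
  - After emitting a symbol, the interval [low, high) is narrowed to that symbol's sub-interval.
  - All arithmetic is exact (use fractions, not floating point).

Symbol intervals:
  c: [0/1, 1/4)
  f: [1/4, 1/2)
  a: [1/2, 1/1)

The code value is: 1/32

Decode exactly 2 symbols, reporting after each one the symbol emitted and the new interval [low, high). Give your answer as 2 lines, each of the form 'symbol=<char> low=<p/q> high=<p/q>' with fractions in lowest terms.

Answer: symbol=c low=0/1 high=1/4
symbol=c low=0/1 high=1/16

Derivation:
Step 1: interval [0/1, 1/1), width = 1/1 - 0/1 = 1/1
  'c': [0/1 + 1/1*0/1, 0/1 + 1/1*1/4) = [0/1, 1/4) <- contains code 1/32
  'f': [0/1 + 1/1*1/4, 0/1 + 1/1*1/2) = [1/4, 1/2)
  'a': [0/1 + 1/1*1/2, 0/1 + 1/1*1/1) = [1/2, 1/1)
  emit 'c', narrow to [0/1, 1/4)
Step 2: interval [0/1, 1/4), width = 1/4 - 0/1 = 1/4
  'c': [0/1 + 1/4*0/1, 0/1 + 1/4*1/4) = [0/1, 1/16) <- contains code 1/32
  'f': [0/1 + 1/4*1/4, 0/1 + 1/4*1/2) = [1/16, 1/8)
  'a': [0/1 + 1/4*1/2, 0/1 + 1/4*1/1) = [1/8, 1/4)
  emit 'c', narrow to [0/1, 1/16)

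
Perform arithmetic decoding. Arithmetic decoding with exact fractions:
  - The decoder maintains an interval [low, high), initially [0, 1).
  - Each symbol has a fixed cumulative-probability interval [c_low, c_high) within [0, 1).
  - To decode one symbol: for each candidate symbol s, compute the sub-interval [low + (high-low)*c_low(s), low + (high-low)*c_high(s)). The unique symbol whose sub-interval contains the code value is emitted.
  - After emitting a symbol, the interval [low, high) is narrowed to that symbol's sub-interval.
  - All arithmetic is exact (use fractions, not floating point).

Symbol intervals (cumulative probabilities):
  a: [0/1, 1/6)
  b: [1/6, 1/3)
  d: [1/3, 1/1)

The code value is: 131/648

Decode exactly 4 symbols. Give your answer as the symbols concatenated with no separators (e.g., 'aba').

Step 1: interval [0/1, 1/1), width = 1/1 - 0/1 = 1/1
  'a': [0/1 + 1/1*0/1, 0/1 + 1/1*1/6) = [0/1, 1/6)
  'b': [0/1 + 1/1*1/6, 0/1 + 1/1*1/3) = [1/6, 1/3) <- contains code 131/648
  'd': [0/1 + 1/1*1/3, 0/1 + 1/1*1/1) = [1/3, 1/1)
  emit 'b', narrow to [1/6, 1/3)
Step 2: interval [1/6, 1/3), width = 1/3 - 1/6 = 1/6
  'a': [1/6 + 1/6*0/1, 1/6 + 1/6*1/6) = [1/6, 7/36)
  'b': [1/6 + 1/6*1/6, 1/6 + 1/6*1/3) = [7/36, 2/9) <- contains code 131/648
  'd': [1/6 + 1/6*1/3, 1/6 + 1/6*1/1) = [2/9, 1/3)
  emit 'b', narrow to [7/36, 2/9)
Step 3: interval [7/36, 2/9), width = 2/9 - 7/36 = 1/36
  'a': [7/36 + 1/36*0/1, 7/36 + 1/36*1/6) = [7/36, 43/216)
  'b': [7/36 + 1/36*1/6, 7/36 + 1/36*1/3) = [43/216, 11/54) <- contains code 131/648
  'd': [7/36 + 1/36*1/3, 7/36 + 1/36*1/1) = [11/54, 2/9)
  emit 'b', narrow to [43/216, 11/54)
Step 4: interval [43/216, 11/54), width = 11/54 - 43/216 = 1/216
  'a': [43/216 + 1/216*0/1, 43/216 + 1/216*1/6) = [43/216, 259/1296)
  'b': [43/216 + 1/216*1/6, 43/216 + 1/216*1/3) = [259/1296, 65/324)
  'd': [43/216 + 1/216*1/3, 43/216 + 1/216*1/1) = [65/324, 11/54) <- contains code 131/648
  emit 'd', narrow to [65/324, 11/54)

Answer: bbbd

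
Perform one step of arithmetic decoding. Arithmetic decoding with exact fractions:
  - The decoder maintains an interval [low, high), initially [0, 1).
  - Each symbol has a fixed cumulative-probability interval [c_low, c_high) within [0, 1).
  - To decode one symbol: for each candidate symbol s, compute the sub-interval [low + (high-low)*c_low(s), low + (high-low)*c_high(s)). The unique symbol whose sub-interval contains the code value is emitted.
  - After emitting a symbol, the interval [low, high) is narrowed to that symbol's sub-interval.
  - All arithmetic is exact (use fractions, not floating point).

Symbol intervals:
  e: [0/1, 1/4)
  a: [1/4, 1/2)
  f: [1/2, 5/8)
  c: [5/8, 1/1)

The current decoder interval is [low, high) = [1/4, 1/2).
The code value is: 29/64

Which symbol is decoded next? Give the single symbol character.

Interval width = high − low = 1/2 − 1/4 = 1/4
Scaled code = (code − low) / width = (29/64 − 1/4) / 1/4 = 13/16
  e: [0/1, 1/4) 
  a: [1/4, 1/2) 
  f: [1/2, 5/8) 
  c: [5/8, 1/1) ← scaled code falls here ✓

Answer: c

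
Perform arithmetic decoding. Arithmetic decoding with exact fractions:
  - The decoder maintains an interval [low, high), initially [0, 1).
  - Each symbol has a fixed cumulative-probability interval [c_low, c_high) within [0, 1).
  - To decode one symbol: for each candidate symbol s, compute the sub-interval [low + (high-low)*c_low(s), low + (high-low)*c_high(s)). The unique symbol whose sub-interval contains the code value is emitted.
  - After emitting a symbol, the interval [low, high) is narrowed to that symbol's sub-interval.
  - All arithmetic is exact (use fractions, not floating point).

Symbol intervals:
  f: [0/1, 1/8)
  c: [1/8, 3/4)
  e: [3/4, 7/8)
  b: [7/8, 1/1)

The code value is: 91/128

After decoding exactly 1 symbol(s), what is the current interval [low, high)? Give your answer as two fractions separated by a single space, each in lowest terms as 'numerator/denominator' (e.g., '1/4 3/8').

Step 1: interval [0/1, 1/1), width = 1/1 - 0/1 = 1/1
  'f': [0/1 + 1/1*0/1, 0/1 + 1/1*1/8) = [0/1, 1/8)
  'c': [0/1 + 1/1*1/8, 0/1 + 1/1*3/4) = [1/8, 3/4) <- contains code 91/128
  'e': [0/1 + 1/1*3/4, 0/1 + 1/1*7/8) = [3/4, 7/8)
  'b': [0/1 + 1/1*7/8, 0/1 + 1/1*1/1) = [7/8, 1/1)
  emit 'c', narrow to [1/8, 3/4)

Answer: 1/8 3/4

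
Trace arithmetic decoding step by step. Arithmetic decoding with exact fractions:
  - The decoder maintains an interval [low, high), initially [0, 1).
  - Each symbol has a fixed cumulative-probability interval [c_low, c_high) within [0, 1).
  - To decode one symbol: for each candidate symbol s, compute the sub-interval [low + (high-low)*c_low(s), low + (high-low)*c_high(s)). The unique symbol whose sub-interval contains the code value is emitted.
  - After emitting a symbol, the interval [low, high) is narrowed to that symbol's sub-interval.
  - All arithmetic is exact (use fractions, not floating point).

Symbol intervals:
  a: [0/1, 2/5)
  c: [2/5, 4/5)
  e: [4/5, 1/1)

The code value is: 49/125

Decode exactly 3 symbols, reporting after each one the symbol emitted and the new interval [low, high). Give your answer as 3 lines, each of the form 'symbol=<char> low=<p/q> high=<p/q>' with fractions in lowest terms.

Step 1: interval [0/1, 1/1), width = 1/1 - 0/1 = 1/1
  'a': [0/1 + 1/1*0/1, 0/1 + 1/1*2/5) = [0/1, 2/5) <- contains code 49/125
  'c': [0/1 + 1/1*2/5, 0/1 + 1/1*4/5) = [2/5, 4/5)
  'e': [0/1 + 1/1*4/5, 0/1 + 1/1*1/1) = [4/5, 1/1)
  emit 'a', narrow to [0/1, 2/5)
Step 2: interval [0/1, 2/5), width = 2/5 - 0/1 = 2/5
  'a': [0/1 + 2/5*0/1, 0/1 + 2/5*2/5) = [0/1, 4/25)
  'c': [0/1 + 2/5*2/5, 0/1 + 2/5*4/5) = [4/25, 8/25)
  'e': [0/1 + 2/5*4/5, 0/1 + 2/5*1/1) = [8/25, 2/5) <- contains code 49/125
  emit 'e', narrow to [8/25, 2/5)
Step 3: interval [8/25, 2/5), width = 2/5 - 8/25 = 2/25
  'a': [8/25 + 2/25*0/1, 8/25 + 2/25*2/5) = [8/25, 44/125)
  'c': [8/25 + 2/25*2/5, 8/25 + 2/25*4/5) = [44/125, 48/125)
  'e': [8/25 + 2/25*4/5, 8/25 + 2/25*1/1) = [48/125, 2/5) <- contains code 49/125
  emit 'e', narrow to [48/125, 2/5)

Answer: symbol=a low=0/1 high=2/5
symbol=e low=8/25 high=2/5
symbol=e low=48/125 high=2/5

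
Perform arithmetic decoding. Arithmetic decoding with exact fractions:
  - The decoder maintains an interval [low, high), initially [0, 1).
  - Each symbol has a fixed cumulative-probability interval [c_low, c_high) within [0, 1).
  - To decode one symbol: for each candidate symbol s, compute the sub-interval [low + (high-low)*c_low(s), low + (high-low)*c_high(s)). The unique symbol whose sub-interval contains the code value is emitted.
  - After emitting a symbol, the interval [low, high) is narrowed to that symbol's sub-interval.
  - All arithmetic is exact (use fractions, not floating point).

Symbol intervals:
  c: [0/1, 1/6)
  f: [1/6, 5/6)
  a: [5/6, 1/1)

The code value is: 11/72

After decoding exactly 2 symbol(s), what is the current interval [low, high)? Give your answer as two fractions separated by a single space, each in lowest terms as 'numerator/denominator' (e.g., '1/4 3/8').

Answer: 5/36 1/6

Derivation:
Step 1: interval [0/1, 1/1), width = 1/1 - 0/1 = 1/1
  'c': [0/1 + 1/1*0/1, 0/1 + 1/1*1/6) = [0/1, 1/6) <- contains code 11/72
  'f': [0/1 + 1/1*1/6, 0/1 + 1/1*5/6) = [1/6, 5/6)
  'a': [0/1 + 1/1*5/6, 0/1 + 1/1*1/1) = [5/6, 1/1)
  emit 'c', narrow to [0/1, 1/6)
Step 2: interval [0/1, 1/6), width = 1/6 - 0/1 = 1/6
  'c': [0/1 + 1/6*0/1, 0/1 + 1/6*1/6) = [0/1, 1/36)
  'f': [0/1 + 1/6*1/6, 0/1 + 1/6*5/6) = [1/36, 5/36)
  'a': [0/1 + 1/6*5/6, 0/1 + 1/6*1/1) = [5/36, 1/6) <- contains code 11/72
  emit 'a', narrow to [5/36, 1/6)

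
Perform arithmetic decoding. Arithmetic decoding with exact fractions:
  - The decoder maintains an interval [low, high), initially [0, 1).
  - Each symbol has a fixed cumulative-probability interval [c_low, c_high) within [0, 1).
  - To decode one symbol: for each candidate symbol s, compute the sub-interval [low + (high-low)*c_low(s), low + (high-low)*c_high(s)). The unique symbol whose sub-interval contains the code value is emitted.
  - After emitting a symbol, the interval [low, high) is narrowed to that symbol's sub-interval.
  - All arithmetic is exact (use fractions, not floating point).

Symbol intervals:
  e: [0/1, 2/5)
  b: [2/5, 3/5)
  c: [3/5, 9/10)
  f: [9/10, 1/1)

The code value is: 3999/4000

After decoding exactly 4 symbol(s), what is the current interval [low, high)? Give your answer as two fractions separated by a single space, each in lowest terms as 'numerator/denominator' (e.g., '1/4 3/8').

Answer: 2499/2500 9999/10000

Derivation:
Step 1: interval [0/1, 1/1), width = 1/1 - 0/1 = 1/1
  'e': [0/1 + 1/1*0/1, 0/1 + 1/1*2/5) = [0/1, 2/5)
  'b': [0/1 + 1/1*2/5, 0/1 + 1/1*3/5) = [2/5, 3/5)
  'c': [0/1 + 1/1*3/5, 0/1 + 1/1*9/10) = [3/5, 9/10)
  'f': [0/1 + 1/1*9/10, 0/1 + 1/1*1/1) = [9/10, 1/1) <- contains code 3999/4000
  emit 'f', narrow to [9/10, 1/1)
Step 2: interval [9/10, 1/1), width = 1/1 - 9/10 = 1/10
  'e': [9/10 + 1/10*0/1, 9/10 + 1/10*2/5) = [9/10, 47/50)
  'b': [9/10 + 1/10*2/5, 9/10 + 1/10*3/5) = [47/50, 24/25)
  'c': [9/10 + 1/10*3/5, 9/10 + 1/10*9/10) = [24/25, 99/100)
  'f': [9/10 + 1/10*9/10, 9/10 + 1/10*1/1) = [99/100, 1/1) <- contains code 3999/4000
  emit 'f', narrow to [99/100, 1/1)
Step 3: interval [99/100, 1/1), width = 1/1 - 99/100 = 1/100
  'e': [99/100 + 1/100*0/1, 99/100 + 1/100*2/5) = [99/100, 497/500)
  'b': [99/100 + 1/100*2/5, 99/100 + 1/100*3/5) = [497/500, 249/250)
  'c': [99/100 + 1/100*3/5, 99/100 + 1/100*9/10) = [249/250, 999/1000)
  'f': [99/100 + 1/100*9/10, 99/100 + 1/100*1/1) = [999/1000, 1/1) <- contains code 3999/4000
  emit 'f', narrow to [999/1000, 1/1)
Step 4: interval [999/1000, 1/1), width = 1/1 - 999/1000 = 1/1000
  'e': [999/1000 + 1/1000*0/1, 999/1000 + 1/1000*2/5) = [999/1000, 4997/5000)
  'b': [999/1000 + 1/1000*2/5, 999/1000 + 1/1000*3/5) = [4997/5000, 2499/2500)
  'c': [999/1000 + 1/1000*3/5, 999/1000 + 1/1000*9/10) = [2499/2500, 9999/10000) <- contains code 3999/4000
  'f': [999/1000 + 1/1000*9/10, 999/1000 + 1/1000*1/1) = [9999/10000, 1/1)
  emit 'c', narrow to [2499/2500, 9999/10000)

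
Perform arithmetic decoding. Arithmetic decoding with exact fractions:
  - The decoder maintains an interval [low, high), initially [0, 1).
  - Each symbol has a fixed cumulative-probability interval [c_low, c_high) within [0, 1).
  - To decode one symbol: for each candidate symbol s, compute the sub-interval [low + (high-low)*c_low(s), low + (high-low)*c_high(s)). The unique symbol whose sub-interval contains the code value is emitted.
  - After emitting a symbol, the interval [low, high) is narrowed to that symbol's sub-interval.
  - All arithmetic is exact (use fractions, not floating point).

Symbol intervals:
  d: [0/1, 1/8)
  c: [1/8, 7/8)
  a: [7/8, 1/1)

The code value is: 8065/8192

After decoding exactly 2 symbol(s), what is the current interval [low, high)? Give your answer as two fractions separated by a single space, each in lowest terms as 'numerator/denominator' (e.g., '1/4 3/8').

Answer: 63/64 1/1

Derivation:
Step 1: interval [0/1, 1/1), width = 1/1 - 0/1 = 1/1
  'd': [0/1 + 1/1*0/1, 0/1 + 1/1*1/8) = [0/1, 1/8)
  'c': [0/1 + 1/1*1/8, 0/1 + 1/1*7/8) = [1/8, 7/8)
  'a': [0/1 + 1/1*7/8, 0/1 + 1/1*1/1) = [7/8, 1/1) <- contains code 8065/8192
  emit 'a', narrow to [7/8, 1/1)
Step 2: interval [7/8, 1/1), width = 1/1 - 7/8 = 1/8
  'd': [7/8 + 1/8*0/1, 7/8 + 1/8*1/8) = [7/8, 57/64)
  'c': [7/8 + 1/8*1/8, 7/8 + 1/8*7/8) = [57/64, 63/64)
  'a': [7/8 + 1/8*7/8, 7/8 + 1/8*1/1) = [63/64, 1/1) <- contains code 8065/8192
  emit 'a', narrow to [63/64, 1/1)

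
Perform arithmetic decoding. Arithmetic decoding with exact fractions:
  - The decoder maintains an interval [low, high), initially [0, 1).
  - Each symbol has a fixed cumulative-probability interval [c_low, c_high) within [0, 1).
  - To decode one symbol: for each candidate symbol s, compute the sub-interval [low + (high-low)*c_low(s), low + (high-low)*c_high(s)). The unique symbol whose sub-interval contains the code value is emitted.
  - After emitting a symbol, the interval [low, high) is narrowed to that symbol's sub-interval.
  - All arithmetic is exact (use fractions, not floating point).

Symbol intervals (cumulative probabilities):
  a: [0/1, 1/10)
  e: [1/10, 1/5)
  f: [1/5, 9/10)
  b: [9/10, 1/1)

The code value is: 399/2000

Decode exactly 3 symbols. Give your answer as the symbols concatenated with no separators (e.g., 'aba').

Answer: ebb

Derivation:
Step 1: interval [0/1, 1/1), width = 1/1 - 0/1 = 1/1
  'a': [0/1 + 1/1*0/1, 0/1 + 1/1*1/10) = [0/1, 1/10)
  'e': [0/1 + 1/1*1/10, 0/1 + 1/1*1/5) = [1/10, 1/5) <- contains code 399/2000
  'f': [0/1 + 1/1*1/5, 0/1 + 1/1*9/10) = [1/5, 9/10)
  'b': [0/1 + 1/1*9/10, 0/1 + 1/1*1/1) = [9/10, 1/1)
  emit 'e', narrow to [1/10, 1/5)
Step 2: interval [1/10, 1/5), width = 1/5 - 1/10 = 1/10
  'a': [1/10 + 1/10*0/1, 1/10 + 1/10*1/10) = [1/10, 11/100)
  'e': [1/10 + 1/10*1/10, 1/10 + 1/10*1/5) = [11/100, 3/25)
  'f': [1/10 + 1/10*1/5, 1/10 + 1/10*9/10) = [3/25, 19/100)
  'b': [1/10 + 1/10*9/10, 1/10 + 1/10*1/1) = [19/100, 1/5) <- contains code 399/2000
  emit 'b', narrow to [19/100, 1/5)
Step 3: interval [19/100, 1/5), width = 1/5 - 19/100 = 1/100
  'a': [19/100 + 1/100*0/1, 19/100 + 1/100*1/10) = [19/100, 191/1000)
  'e': [19/100 + 1/100*1/10, 19/100 + 1/100*1/5) = [191/1000, 24/125)
  'f': [19/100 + 1/100*1/5, 19/100 + 1/100*9/10) = [24/125, 199/1000)
  'b': [19/100 + 1/100*9/10, 19/100 + 1/100*1/1) = [199/1000, 1/5) <- contains code 399/2000
  emit 'b', narrow to [199/1000, 1/5)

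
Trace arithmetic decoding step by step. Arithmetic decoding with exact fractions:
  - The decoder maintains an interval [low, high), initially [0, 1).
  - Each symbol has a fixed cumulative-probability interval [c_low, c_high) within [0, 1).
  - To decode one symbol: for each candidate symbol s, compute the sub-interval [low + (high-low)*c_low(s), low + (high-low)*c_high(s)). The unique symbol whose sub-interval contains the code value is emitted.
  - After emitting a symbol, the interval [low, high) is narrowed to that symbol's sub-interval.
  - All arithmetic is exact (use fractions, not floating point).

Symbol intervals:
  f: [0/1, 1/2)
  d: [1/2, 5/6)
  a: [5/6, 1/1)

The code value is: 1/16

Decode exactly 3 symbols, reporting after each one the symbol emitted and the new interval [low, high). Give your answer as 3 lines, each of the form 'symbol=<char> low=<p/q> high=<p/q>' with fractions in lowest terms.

Answer: symbol=f low=0/1 high=1/2
symbol=f low=0/1 high=1/4
symbol=f low=0/1 high=1/8

Derivation:
Step 1: interval [0/1, 1/1), width = 1/1 - 0/1 = 1/1
  'f': [0/1 + 1/1*0/1, 0/1 + 1/1*1/2) = [0/1, 1/2) <- contains code 1/16
  'd': [0/1 + 1/1*1/2, 0/1 + 1/1*5/6) = [1/2, 5/6)
  'a': [0/1 + 1/1*5/6, 0/1 + 1/1*1/1) = [5/6, 1/1)
  emit 'f', narrow to [0/1, 1/2)
Step 2: interval [0/1, 1/2), width = 1/2 - 0/1 = 1/2
  'f': [0/1 + 1/2*0/1, 0/1 + 1/2*1/2) = [0/1, 1/4) <- contains code 1/16
  'd': [0/1 + 1/2*1/2, 0/1 + 1/2*5/6) = [1/4, 5/12)
  'a': [0/1 + 1/2*5/6, 0/1 + 1/2*1/1) = [5/12, 1/2)
  emit 'f', narrow to [0/1, 1/4)
Step 3: interval [0/1, 1/4), width = 1/4 - 0/1 = 1/4
  'f': [0/1 + 1/4*0/1, 0/1 + 1/4*1/2) = [0/1, 1/8) <- contains code 1/16
  'd': [0/1 + 1/4*1/2, 0/1 + 1/4*5/6) = [1/8, 5/24)
  'a': [0/1 + 1/4*5/6, 0/1 + 1/4*1/1) = [5/24, 1/4)
  emit 'f', narrow to [0/1, 1/8)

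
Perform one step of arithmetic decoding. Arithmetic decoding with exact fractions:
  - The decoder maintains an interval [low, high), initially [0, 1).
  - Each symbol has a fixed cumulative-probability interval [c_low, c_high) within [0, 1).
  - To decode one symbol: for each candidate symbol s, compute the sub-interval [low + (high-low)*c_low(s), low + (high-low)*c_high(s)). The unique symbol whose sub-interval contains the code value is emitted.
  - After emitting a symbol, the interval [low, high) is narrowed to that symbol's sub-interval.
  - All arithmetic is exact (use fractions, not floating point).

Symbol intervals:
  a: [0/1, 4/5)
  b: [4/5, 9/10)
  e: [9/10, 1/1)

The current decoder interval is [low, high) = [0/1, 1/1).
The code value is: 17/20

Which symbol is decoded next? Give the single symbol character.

Answer: b

Derivation:
Interval width = high − low = 1/1 − 0/1 = 1/1
Scaled code = (code − low) / width = (17/20 − 0/1) / 1/1 = 17/20
  a: [0/1, 4/5) 
  b: [4/5, 9/10) ← scaled code falls here ✓
  e: [9/10, 1/1) 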